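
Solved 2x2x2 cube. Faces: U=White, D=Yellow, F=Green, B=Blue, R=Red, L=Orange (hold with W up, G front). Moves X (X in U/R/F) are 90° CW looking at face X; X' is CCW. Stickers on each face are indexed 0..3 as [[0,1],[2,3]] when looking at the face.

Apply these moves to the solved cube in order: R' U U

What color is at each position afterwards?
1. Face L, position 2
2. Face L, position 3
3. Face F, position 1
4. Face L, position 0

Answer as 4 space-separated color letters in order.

Answer: O O B R

Derivation:
After move 1 (R'): R=RRRR U=WBWB F=GWGW D=YGYG B=YBYB
After move 2 (U): U=WWBB F=RRGW R=YBRR B=OOYB L=GWOO
After move 3 (U): U=BWBW F=YBGW R=OORR B=GWYB L=RROO
Query 1: L[2] = O
Query 2: L[3] = O
Query 3: F[1] = B
Query 4: L[0] = R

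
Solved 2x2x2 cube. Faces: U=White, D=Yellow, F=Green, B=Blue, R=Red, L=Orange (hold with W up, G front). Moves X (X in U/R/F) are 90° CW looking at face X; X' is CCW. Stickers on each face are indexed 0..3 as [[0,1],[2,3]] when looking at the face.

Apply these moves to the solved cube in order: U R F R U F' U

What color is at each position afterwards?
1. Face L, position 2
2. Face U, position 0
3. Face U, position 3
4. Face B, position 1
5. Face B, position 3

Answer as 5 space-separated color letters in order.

After move 1 (U): U=WWWW F=RRGG R=BBRR B=OOBB L=GGOO
After move 2 (R): R=RBRB U=WRWG F=RYGY D=YBYO B=WOWB
After move 3 (F): F=GRYY U=WROG R=WBGB D=RRYO L=GYOB
After move 4 (R): R=GWBB U=WROY F=GRYO D=RWYW B=GORB
After move 5 (U): U=OWYR F=GWYO R=GOBB B=GYRB L=GROB
After move 6 (F'): F=WOGY U=OWGB R=WORB D=RBYW L=GROY
After move 7 (U): U=GOBW F=WOGY R=GYRB B=GRRB L=WOOY
Query 1: L[2] = O
Query 2: U[0] = G
Query 3: U[3] = W
Query 4: B[1] = R
Query 5: B[3] = B

Answer: O G W R B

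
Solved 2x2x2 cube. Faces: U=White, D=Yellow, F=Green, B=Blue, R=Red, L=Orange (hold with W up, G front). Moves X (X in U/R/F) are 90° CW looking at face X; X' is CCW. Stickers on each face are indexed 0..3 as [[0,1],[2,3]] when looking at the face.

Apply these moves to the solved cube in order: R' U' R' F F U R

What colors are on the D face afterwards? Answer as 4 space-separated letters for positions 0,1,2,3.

After move 1 (R'): R=RRRR U=WBWB F=GWGW D=YGYG B=YBYB
After move 2 (U'): U=BBWW F=OOGW R=GWRR B=RRYB L=YBOO
After move 3 (R'): R=WRGR U=BYWR F=OBGW D=YOYW B=GRGB
After move 4 (F): F=GOWB U=BYOB R=WRRR D=GWYW L=YYOO
After move 5 (F): F=WGBO U=BYOY R=ORBR D=RWYW L=YGOW
After move 6 (U): U=OBYY F=ORBO R=GRBR B=YGGB L=WGOW
After move 7 (R): R=BGRR U=ORYO F=OWBW D=RGYY B=YGBB
Query: D face = RGYY

Answer: R G Y Y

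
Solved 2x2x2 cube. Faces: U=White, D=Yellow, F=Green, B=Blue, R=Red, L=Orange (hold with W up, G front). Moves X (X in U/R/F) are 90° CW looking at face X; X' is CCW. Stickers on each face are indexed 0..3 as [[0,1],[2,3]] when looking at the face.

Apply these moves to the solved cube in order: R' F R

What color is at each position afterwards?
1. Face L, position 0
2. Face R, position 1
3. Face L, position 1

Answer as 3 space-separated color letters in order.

Answer: O W Y

Derivation:
After move 1 (R'): R=RRRR U=WBWB F=GWGW D=YGYG B=YBYB
After move 2 (F): F=GGWW U=WBOO R=WRBR D=RRYG L=OYOG
After move 3 (R): R=BWRR U=WGOW F=GRWG D=RYYY B=OBBB
Query 1: L[0] = O
Query 2: R[1] = W
Query 3: L[1] = Y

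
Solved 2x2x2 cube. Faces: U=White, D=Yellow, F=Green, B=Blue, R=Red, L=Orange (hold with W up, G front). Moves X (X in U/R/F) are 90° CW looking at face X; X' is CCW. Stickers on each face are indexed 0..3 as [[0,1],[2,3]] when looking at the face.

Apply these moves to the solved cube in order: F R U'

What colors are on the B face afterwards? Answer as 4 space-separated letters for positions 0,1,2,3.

Answer: W W W B

Derivation:
After move 1 (F): F=GGGG U=WWOO R=WRWR D=RRYY L=OYOY
After move 2 (R): R=WWRR U=WGOG F=GRGY D=RBYB B=OBWB
After move 3 (U'): U=GGWO F=OYGY R=GRRR B=WWWB L=OBOY
Query: B face = WWWB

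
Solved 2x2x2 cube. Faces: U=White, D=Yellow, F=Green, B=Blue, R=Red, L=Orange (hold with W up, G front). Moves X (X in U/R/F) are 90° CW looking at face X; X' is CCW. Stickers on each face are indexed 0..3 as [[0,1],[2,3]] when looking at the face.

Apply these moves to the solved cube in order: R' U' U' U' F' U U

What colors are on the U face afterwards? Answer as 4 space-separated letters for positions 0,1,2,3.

After move 1 (R'): R=RRRR U=WBWB F=GWGW D=YGYG B=YBYB
After move 2 (U'): U=BBWW F=OOGW R=GWRR B=RRYB L=YBOO
After move 3 (U'): U=BWBW F=YBGW R=OORR B=GWYB L=RROO
After move 4 (U'): U=WWBB F=RRGW R=YBRR B=OOYB L=GWOO
After move 5 (F'): F=RWRG U=WWYR R=GBYR D=WOYG L=GBOB
After move 6 (U): U=YWRW F=GBRG R=OOYR B=GBYB L=RWOB
After move 7 (U): U=RYWW F=OORG R=GBYR B=RWYB L=GBOB
Query: U face = RYWW

Answer: R Y W W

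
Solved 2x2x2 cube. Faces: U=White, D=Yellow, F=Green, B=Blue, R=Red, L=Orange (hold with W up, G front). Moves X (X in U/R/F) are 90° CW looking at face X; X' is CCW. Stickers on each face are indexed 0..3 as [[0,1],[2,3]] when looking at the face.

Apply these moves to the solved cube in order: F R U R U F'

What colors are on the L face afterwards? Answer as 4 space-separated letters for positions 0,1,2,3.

Answer: W W O Y

Derivation:
After move 1 (F): F=GGGG U=WWOO R=WRWR D=RRYY L=OYOY
After move 2 (R): R=WWRR U=WGOG F=GRGY D=RBYB B=OBWB
After move 3 (U): U=OWGG F=WWGY R=OBRR B=OYWB L=GROY
After move 4 (R): R=RORB U=OWGY F=WBGB D=RWYO B=GYWB
After move 5 (U): U=GOYW F=ROGB R=GYRB B=GRWB L=WBOY
After move 6 (F'): F=OBRG U=GOGR R=WYRB D=BYYO L=WWOY
Query: L face = WWOY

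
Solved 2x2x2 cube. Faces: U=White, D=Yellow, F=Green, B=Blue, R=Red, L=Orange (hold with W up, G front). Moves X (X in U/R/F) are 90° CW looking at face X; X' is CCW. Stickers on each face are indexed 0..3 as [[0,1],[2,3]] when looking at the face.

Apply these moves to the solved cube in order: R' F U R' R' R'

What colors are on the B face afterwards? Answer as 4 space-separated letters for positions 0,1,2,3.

Answer: B Y W B

Derivation:
After move 1 (R'): R=RRRR U=WBWB F=GWGW D=YGYG B=YBYB
After move 2 (F): F=GGWW U=WBOO R=WRBR D=RRYG L=OYOG
After move 3 (U): U=OWOB F=WRWW R=YBBR B=OYYB L=GGOG
After move 4 (R'): R=BRYB U=OYOO F=WWWB D=RRYW B=GYRB
After move 5 (R'): R=RBBY U=OROG F=WYWO D=RWYB B=WYRB
After move 6 (R'): R=BYRB U=OROW F=WRWG D=RYYO B=BYWB
Query: B face = BYWB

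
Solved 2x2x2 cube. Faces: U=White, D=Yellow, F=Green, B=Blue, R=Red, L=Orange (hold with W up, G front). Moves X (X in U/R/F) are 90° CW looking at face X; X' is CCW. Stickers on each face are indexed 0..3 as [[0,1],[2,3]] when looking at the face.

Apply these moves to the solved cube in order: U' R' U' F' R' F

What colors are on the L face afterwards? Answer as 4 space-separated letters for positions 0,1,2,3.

Answer: Y R O W

Derivation:
After move 1 (U'): U=WWWW F=OOGG R=GGRR B=RRBB L=BBOO
After move 2 (R'): R=GRGR U=WBWR F=OWGW D=YOYG B=YRYB
After move 3 (U'): U=BRWW F=BBGW R=OWGR B=GRYB L=YROO
After move 4 (F'): F=BWBG U=BROG R=OWYR D=ROYG L=YWOW
After move 5 (R'): R=WROY U=BYOG F=BRBG D=RWYG B=GROB
After move 6 (F): F=BBGR U=BYWW R=ORGY D=OWYG L=YROW
Query: L face = YROW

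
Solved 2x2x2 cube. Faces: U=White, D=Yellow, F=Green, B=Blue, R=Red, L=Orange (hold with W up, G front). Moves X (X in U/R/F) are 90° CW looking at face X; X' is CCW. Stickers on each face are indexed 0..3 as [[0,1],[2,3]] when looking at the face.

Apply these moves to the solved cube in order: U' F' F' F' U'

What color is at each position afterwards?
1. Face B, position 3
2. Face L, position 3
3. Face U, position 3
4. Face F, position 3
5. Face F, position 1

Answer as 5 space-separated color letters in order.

After move 1 (U'): U=WWWW F=OOGG R=GGRR B=RRBB L=BBOO
After move 2 (F'): F=OGOG U=WWGR R=YGYR D=BOYY L=BWOW
After move 3 (F'): F=GGOO U=WWYY R=OGBR D=WWYY L=BROG
After move 4 (F'): F=GOGO U=WWOB R=WGWR D=RGYY L=BYOY
After move 5 (U'): U=WBWO F=BYGO R=GOWR B=WGBB L=RROY
Query 1: B[3] = B
Query 2: L[3] = Y
Query 3: U[3] = O
Query 4: F[3] = O
Query 5: F[1] = Y

Answer: B Y O O Y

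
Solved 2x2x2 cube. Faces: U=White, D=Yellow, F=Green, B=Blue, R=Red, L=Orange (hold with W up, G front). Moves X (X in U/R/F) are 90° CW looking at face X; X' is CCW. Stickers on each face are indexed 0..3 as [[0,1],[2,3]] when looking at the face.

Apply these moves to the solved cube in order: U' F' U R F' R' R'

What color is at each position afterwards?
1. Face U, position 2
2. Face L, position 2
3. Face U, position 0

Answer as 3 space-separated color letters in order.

After move 1 (U'): U=WWWW F=OOGG R=GGRR B=RRBB L=BBOO
After move 2 (F'): F=OGOG U=WWGR R=YGYR D=BOYY L=BWOW
After move 3 (U): U=GWRW F=YGOG R=RRYR B=BWBB L=OGOW
After move 4 (R): R=YRRR U=GGRG F=YOOY D=BBYB B=WWWB
After move 5 (F'): F=OYYO U=GGYR R=BRBR D=GWYB L=OGOR
After move 6 (R'): R=RRBB U=GWYW F=OGYR D=GYYO B=BWWB
After move 7 (R'): R=RBRB U=GWYB F=OWYW D=GGYR B=OWYB
Query 1: U[2] = Y
Query 2: L[2] = O
Query 3: U[0] = G

Answer: Y O G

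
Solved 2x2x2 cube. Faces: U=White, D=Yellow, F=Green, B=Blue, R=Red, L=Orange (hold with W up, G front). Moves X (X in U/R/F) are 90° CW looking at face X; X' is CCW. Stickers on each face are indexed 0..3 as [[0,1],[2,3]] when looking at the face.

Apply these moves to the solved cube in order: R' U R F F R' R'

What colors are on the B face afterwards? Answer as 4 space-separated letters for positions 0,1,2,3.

After move 1 (R'): R=RRRR U=WBWB F=GWGW D=YGYG B=YBYB
After move 2 (U): U=WWBB F=RRGW R=YBRR B=OOYB L=GWOO
After move 3 (R): R=RYRB U=WRBW F=RGGG D=YYYO B=BOWB
After move 4 (F): F=GRGG U=WROW R=BYWB D=RRYO L=GYOY
After move 5 (F): F=GGGR U=WRYY R=OYWB D=WBYO L=GROR
After move 6 (R'): R=YBOW U=WWYB F=GRGY D=WGYR B=OOBB
After move 7 (R'): R=BWYO U=WBYO F=GWGB D=WRYY B=ROGB
Query: B face = ROGB

Answer: R O G B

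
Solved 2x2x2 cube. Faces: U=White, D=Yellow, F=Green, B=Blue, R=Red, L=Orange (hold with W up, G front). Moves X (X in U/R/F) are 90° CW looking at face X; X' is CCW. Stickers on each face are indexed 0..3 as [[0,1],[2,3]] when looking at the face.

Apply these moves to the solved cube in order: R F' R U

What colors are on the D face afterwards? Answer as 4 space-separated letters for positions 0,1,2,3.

After move 1 (R): R=RRRR U=WGWG F=GYGY D=YBYB B=WBWB
After move 2 (F'): F=YYGG U=WGRR R=BRYR D=OOYB L=OGOW
After move 3 (R): R=YBRR U=WYRG F=YOGB D=OWYW B=RBGB
After move 4 (U): U=RWGY F=YBGB R=RBRR B=OGGB L=YOOW
Query: D face = OWYW

Answer: O W Y W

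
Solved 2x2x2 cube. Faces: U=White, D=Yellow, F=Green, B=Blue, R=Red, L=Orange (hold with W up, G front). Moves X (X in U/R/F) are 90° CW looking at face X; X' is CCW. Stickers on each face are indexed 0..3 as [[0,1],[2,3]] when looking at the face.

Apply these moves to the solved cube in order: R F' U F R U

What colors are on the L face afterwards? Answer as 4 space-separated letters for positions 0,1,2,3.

After move 1 (R): R=RRRR U=WGWG F=GYGY D=YBYB B=WBWB
After move 2 (F'): F=YYGG U=WGRR R=BRYR D=OOYB L=OGOW
After move 3 (U): U=RWRG F=BRGG R=WBYR B=OGWB L=YYOW
After move 4 (F): F=GBGR U=RWWY R=RBGR D=YWYB L=YOOO
After move 5 (R): R=GRRB U=RBWR F=GWGB D=YWYO B=YGWB
After move 6 (U): U=WRRB F=GRGB R=YGRB B=YOWB L=GWOO
Query: L face = GWOO

Answer: G W O O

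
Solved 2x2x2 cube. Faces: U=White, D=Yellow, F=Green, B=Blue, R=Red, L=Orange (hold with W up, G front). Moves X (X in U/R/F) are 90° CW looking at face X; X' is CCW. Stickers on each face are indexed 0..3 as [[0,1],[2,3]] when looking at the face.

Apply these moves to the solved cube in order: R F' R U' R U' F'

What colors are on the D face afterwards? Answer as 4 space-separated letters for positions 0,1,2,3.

After move 1 (R): R=RRRR U=WGWG F=GYGY D=YBYB B=WBWB
After move 2 (F'): F=YYGG U=WGRR R=BRYR D=OOYB L=OGOW
After move 3 (R): R=YBRR U=WYRG F=YOGB D=OWYW B=RBGB
After move 4 (U'): U=YGWR F=OGGB R=YORR B=YBGB L=RBOW
After move 5 (R): R=RYRO U=YGWB F=OWGW D=OGYY B=RBGB
After move 6 (U'): U=GBYW F=RBGW R=OWRO B=RYGB L=RBOW
After move 7 (F'): F=BWRG U=GBOR R=GWOO D=BWYY L=RWOY
Query: D face = BWYY

Answer: B W Y Y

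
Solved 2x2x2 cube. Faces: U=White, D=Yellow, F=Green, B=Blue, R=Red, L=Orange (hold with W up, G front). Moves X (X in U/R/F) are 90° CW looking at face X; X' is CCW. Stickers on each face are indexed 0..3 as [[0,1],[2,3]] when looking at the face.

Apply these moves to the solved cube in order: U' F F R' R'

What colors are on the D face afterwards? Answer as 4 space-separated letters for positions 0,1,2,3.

After move 1 (U'): U=WWWW F=OOGG R=GGRR B=RRBB L=BBOO
After move 2 (F): F=GOGO U=WWOB R=WGWR D=RGYY L=BYOY
After move 3 (F): F=GGOO U=WWYY R=OGBR D=WWYY L=BROG
After move 4 (R'): R=GROB U=WBYR F=GWOY D=WGYO B=YRWB
After move 5 (R'): R=RBGO U=WWYY F=GBOR D=WWYY B=ORGB
Query: D face = WWYY

Answer: W W Y Y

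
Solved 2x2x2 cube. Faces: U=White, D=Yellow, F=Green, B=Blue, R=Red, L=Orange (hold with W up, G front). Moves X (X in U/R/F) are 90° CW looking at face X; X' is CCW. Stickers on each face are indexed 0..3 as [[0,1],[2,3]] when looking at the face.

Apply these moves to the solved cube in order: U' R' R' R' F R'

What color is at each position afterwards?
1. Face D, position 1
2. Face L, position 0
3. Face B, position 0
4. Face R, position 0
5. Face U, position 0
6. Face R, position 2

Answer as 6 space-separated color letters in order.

Answer: O B R G W W

Derivation:
After move 1 (U'): U=WWWW F=OOGG R=GGRR B=RRBB L=BBOO
After move 2 (R'): R=GRGR U=WBWR F=OWGW D=YOYG B=YRYB
After move 3 (R'): R=RRGG U=WYWY F=OBGR D=YWYW B=GROB
After move 4 (R'): R=RGRG U=WOWG F=OYGY D=YBYR B=WRWB
After move 5 (F): F=GOYY U=WOOB R=WGGG D=RRYR L=BYOB
After move 6 (R'): R=GGWG U=WWOW F=GOYB D=ROYY B=RRRB
Query 1: D[1] = O
Query 2: L[0] = B
Query 3: B[0] = R
Query 4: R[0] = G
Query 5: U[0] = W
Query 6: R[2] = W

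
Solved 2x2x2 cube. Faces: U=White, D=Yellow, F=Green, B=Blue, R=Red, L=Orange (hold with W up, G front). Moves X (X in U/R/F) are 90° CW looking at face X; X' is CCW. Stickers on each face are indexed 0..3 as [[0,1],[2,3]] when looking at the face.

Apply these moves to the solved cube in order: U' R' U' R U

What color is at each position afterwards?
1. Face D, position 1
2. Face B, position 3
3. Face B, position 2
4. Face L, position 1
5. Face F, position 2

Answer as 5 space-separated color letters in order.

After move 1 (U'): U=WWWW F=OOGG R=GGRR B=RRBB L=BBOO
After move 2 (R'): R=GRGR U=WBWR F=OWGW D=YOYG B=YRYB
After move 3 (U'): U=BRWW F=BBGW R=OWGR B=GRYB L=YROO
After move 4 (R): R=GORW U=BBWW F=BOGG D=YYYG B=WRRB
After move 5 (U): U=WBWB F=GOGG R=WRRW B=YRRB L=BOOO
Query 1: D[1] = Y
Query 2: B[3] = B
Query 3: B[2] = R
Query 4: L[1] = O
Query 5: F[2] = G

Answer: Y B R O G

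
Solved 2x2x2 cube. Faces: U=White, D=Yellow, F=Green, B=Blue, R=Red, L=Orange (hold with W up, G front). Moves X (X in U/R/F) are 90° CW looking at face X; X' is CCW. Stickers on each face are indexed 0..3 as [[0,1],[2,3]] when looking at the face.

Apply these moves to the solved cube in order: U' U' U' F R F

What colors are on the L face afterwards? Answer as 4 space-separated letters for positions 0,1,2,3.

After move 1 (U'): U=WWWW F=OOGG R=GGRR B=RRBB L=BBOO
After move 2 (U'): U=WWWW F=BBGG R=OORR B=GGBB L=RROO
After move 3 (U'): U=WWWW F=RRGG R=BBRR B=OOBB L=GGOO
After move 4 (F): F=GRGR U=WWOG R=WBWR D=RBYY L=GYOY
After move 5 (R): R=WWRB U=WROR F=GBGY D=RBYO B=GOWB
After move 6 (F): F=GGYB U=WRYY R=OWRB D=RWYO L=GROB
Query: L face = GROB

Answer: G R O B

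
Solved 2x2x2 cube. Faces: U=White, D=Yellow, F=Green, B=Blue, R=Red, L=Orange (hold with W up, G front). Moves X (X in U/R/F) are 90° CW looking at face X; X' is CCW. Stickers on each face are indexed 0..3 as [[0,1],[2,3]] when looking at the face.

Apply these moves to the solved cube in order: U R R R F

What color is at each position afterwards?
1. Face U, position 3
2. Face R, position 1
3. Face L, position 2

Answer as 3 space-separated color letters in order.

Answer: G R O

Derivation:
After move 1 (U): U=WWWW F=RRGG R=BBRR B=OOBB L=GGOO
After move 2 (R): R=RBRB U=WRWG F=RYGY D=YBYO B=WOWB
After move 3 (R): R=RRBB U=WYWY F=RBGO D=YWYW B=GORB
After move 4 (R): R=BRBR U=WBWO F=RWGW D=YRYG B=YOYB
After move 5 (F): F=GRWW U=WBOG R=WROR D=BBYG L=GYOR
Query 1: U[3] = G
Query 2: R[1] = R
Query 3: L[2] = O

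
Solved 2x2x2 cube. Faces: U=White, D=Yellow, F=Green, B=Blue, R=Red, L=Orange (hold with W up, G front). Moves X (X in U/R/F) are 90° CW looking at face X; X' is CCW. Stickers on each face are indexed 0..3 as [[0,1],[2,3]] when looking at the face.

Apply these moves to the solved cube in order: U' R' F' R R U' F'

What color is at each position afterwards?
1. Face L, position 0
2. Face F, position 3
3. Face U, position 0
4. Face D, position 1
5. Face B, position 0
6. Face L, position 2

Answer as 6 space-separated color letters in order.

Answer: G O O W R O

Derivation:
After move 1 (U'): U=WWWW F=OOGG R=GGRR B=RRBB L=BBOO
After move 2 (R'): R=GRGR U=WBWR F=OWGW D=YOYG B=YRYB
After move 3 (F'): F=WWOG U=WBGG R=ORYR D=BOYG L=BROW
After move 4 (R): R=YORR U=WWGG F=WOOG D=BYYY B=GRBB
After move 5 (R): R=RYRO U=WOGG F=WYOY D=BBYG B=GRWB
After move 6 (U'): U=OGWG F=BROY R=WYRO B=RYWB L=GROW
After move 7 (F'): F=RYBO U=OGWR R=BYBO D=RWYG L=GGOW
Query 1: L[0] = G
Query 2: F[3] = O
Query 3: U[0] = O
Query 4: D[1] = W
Query 5: B[0] = R
Query 6: L[2] = O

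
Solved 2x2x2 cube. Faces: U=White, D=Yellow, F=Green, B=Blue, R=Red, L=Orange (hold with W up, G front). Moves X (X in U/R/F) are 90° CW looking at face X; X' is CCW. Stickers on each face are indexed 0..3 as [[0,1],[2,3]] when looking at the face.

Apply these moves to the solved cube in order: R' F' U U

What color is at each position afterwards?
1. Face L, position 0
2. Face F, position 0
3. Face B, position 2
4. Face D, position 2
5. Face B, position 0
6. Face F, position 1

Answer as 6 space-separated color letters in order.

After move 1 (R'): R=RRRR U=WBWB F=GWGW D=YGYG B=YBYB
After move 2 (F'): F=WWGG U=WBRR R=GRYR D=OOYG L=OBOW
After move 3 (U): U=RWRB F=GRGG R=YBYR B=OBYB L=WWOW
After move 4 (U): U=RRBW F=YBGG R=OBYR B=WWYB L=GROW
Query 1: L[0] = G
Query 2: F[0] = Y
Query 3: B[2] = Y
Query 4: D[2] = Y
Query 5: B[0] = W
Query 6: F[1] = B

Answer: G Y Y Y W B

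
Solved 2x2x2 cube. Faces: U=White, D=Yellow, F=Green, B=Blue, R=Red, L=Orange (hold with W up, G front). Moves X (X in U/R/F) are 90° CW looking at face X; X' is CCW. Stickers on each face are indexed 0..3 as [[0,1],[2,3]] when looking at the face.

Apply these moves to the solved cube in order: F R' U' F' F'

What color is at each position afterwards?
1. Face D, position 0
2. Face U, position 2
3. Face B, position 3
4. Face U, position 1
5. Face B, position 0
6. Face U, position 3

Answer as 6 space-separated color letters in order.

After move 1 (F): F=GGGG U=WWOO R=WRWR D=RRYY L=OYOY
After move 2 (R'): R=RRWW U=WBOB F=GWGO D=RGYG B=YBRB
After move 3 (U'): U=BBWO F=OYGO R=GWWW B=RRRB L=YBOY
After move 4 (F'): F=YOOG U=BBGW R=GWRW D=BYYG L=YOOW
After move 5 (F'): F=OGYO U=BBGR R=YWBW D=OWYG L=YWOG
Query 1: D[0] = O
Query 2: U[2] = G
Query 3: B[3] = B
Query 4: U[1] = B
Query 5: B[0] = R
Query 6: U[3] = R

Answer: O G B B R R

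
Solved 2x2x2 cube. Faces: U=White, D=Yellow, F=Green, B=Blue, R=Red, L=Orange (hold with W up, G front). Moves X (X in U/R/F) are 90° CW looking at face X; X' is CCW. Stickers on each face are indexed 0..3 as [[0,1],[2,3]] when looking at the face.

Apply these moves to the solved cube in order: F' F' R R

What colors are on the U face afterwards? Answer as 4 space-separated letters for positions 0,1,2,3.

After move 1 (F'): F=GGGG U=WWRR R=YRYR D=OOYY L=OWOW
After move 2 (F'): F=GGGG U=WWYY R=OROR D=WWYY L=OROR
After move 3 (R): R=OORR U=WGYG F=GWGY D=WBYB B=YBWB
After move 4 (R): R=RORO U=WWYY F=GBGB D=WWYY B=GBGB
Query: U face = WWYY

Answer: W W Y Y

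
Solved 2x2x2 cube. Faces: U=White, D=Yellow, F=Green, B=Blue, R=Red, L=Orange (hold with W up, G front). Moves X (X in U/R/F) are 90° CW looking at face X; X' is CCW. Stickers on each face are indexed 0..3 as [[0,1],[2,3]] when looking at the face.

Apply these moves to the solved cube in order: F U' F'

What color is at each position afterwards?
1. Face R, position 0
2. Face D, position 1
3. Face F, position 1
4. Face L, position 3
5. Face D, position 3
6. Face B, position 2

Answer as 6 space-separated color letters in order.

Answer: R Y G W Y B

Derivation:
After move 1 (F): F=GGGG U=WWOO R=WRWR D=RRYY L=OYOY
After move 2 (U'): U=WOWO F=OYGG R=GGWR B=WRBB L=BBOY
After move 3 (F'): F=YGOG U=WOGW R=RGRR D=BYYY L=BOOW
Query 1: R[0] = R
Query 2: D[1] = Y
Query 3: F[1] = G
Query 4: L[3] = W
Query 5: D[3] = Y
Query 6: B[2] = B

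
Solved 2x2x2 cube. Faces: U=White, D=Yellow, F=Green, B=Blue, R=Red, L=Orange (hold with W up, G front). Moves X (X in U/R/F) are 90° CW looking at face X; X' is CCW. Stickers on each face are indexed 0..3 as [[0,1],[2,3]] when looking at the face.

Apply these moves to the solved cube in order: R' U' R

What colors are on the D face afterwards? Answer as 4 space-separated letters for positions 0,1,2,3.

Answer: Y Y Y R

Derivation:
After move 1 (R'): R=RRRR U=WBWB F=GWGW D=YGYG B=YBYB
After move 2 (U'): U=BBWW F=OOGW R=GWRR B=RRYB L=YBOO
After move 3 (R): R=RGRW U=BOWW F=OGGG D=YYYR B=WRBB
Query: D face = YYYR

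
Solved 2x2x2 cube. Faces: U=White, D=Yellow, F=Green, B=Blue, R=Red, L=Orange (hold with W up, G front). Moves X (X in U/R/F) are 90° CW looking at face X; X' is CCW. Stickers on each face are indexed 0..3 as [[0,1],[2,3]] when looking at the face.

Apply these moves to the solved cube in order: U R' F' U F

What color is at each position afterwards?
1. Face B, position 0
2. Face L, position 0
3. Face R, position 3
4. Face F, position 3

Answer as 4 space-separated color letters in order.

After move 1 (U): U=WWWW F=RRGG R=BBRR B=OOBB L=GGOO
After move 2 (R'): R=BRBR U=WBWO F=RWGW D=YRYG B=YOYB
After move 3 (F'): F=WWRG U=WBBB R=RRYR D=GOYG L=GOOW
After move 4 (U): U=BWBB F=RRRG R=YOYR B=GOYB L=WWOW
After move 5 (F): F=RRGR U=BWWW R=BOBR D=YYYG L=WGOO
Query 1: B[0] = G
Query 2: L[0] = W
Query 3: R[3] = R
Query 4: F[3] = R

Answer: G W R R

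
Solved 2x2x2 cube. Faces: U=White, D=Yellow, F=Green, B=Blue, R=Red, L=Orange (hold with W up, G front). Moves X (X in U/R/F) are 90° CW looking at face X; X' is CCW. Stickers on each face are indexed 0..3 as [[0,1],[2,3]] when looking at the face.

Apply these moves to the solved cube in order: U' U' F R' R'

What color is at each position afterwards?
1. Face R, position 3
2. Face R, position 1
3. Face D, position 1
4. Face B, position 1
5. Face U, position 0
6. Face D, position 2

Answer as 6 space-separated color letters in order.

After move 1 (U'): U=WWWW F=OOGG R=GGRR B=RRBB L=BBOO
After move 2 (U'): U=WWWW F=BBGG R=OORR B=GGBB L=RROO
After move 3 (F): F=GBGB U=WWOR R=WOWR D=ROYY L=RYOY
After move 4 (R'): R=ORWW U=WBOG F=GWGR D=RBYB B=YGOB
After move 5 (R'): R=RWOW U=WOOY F=GBGG D=RWYR B=BGBB
Query 1: R[3] = W
Query 2: R[1] = W
Query 3: D[1] = W
Query 4: B[1] = G
Query 5: U[0] = W
Query 6: D[2] = Y

Answer: W W W G W Y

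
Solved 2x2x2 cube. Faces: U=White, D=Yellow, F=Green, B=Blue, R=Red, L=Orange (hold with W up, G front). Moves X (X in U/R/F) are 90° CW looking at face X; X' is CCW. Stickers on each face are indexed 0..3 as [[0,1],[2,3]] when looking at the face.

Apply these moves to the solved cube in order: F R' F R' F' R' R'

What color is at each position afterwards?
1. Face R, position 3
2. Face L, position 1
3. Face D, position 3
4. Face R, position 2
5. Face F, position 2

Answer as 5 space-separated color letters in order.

Answer: G Y O W G

Derivation:
After move 1 (F): F=GGGG U=WWOO R=WRWR D=RRYY L=OYOY
After move 2 (R'): R=RRWW U=WBOB F=GWGO D=RGYG B=YBRB
After move 3 (F): F=GGOW U=WBYY R=ORBW D=WRYG L=OROG
After move 4 (R'): R=RWOB U=WRYY F=GBOY D=WGYW B=GBRB
After move 5 (F'): F=BYGO U=WRRO R=GWWB D=RGYW L=OYOY
After move 6 (R'): R=WBGW U=WRRG F=BRGO D=RYYO B=WBGB
After move 7 (R'): R=BWWG U=WGRW F=BRGG D=RRYO B=OBYB
Query 1: R[3] = G
Query 2: L[1] = Y
Query 3: D[3] = O
Query 4: R[2] = W
Query 5: F[2] = G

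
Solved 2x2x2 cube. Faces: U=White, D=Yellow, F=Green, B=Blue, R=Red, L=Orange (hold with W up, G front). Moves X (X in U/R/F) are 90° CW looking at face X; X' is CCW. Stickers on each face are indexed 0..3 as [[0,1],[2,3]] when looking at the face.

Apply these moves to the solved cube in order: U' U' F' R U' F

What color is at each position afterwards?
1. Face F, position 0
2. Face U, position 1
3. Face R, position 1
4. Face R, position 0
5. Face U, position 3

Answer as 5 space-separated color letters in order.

After move 1 (U'): U=WWWW F=OOGG R=GGRR B=RRBB L=BBOO
After move 2 (U'): U=WWWW F=BBGG R=OORR B=GGBB L=RROO
After move 3 (F'): F=BGBG U=WWOR R=YOYR D=ROYY L=RWOW
After move 4 (R): R=YYRO U=WGOG F=BOBY D=RBYG B=RGWB
After move 5 (U'): U=GGWO F=RWBY R=BORO B=YYWB L=RGOW
After move 6 (F): F=BRYW U=GGWG R=WOOO D=RBYG L=RROB
Query 1: F[0] = B
Query 2: U[1] = G
Query 3: R[1] = O
Query 4: R[0] = W
Query 5: U[3] = G

Answer: B G O W G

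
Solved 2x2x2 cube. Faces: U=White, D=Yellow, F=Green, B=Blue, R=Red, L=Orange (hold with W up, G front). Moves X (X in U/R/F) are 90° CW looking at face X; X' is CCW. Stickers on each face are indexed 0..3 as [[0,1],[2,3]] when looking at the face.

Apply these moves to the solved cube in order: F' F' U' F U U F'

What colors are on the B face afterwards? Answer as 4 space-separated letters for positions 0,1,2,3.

After move 1 (F'): F=GGGG U=WWRR R=YRYR D=OOYY L=OWOW
After move 2 (F'): F=GGGG U=WWYY R=OROR D=WWYY L=OROR
After move 3 (U'): U=WYWY F=ORGG R=GGOR B=ORBB L=BBOR
After move 4 (F): F=GOGR U=WYRB R=WGYR D=OGYY L=BWOW
After move 5 (U): U=RWBY F=WGGR R=ORYR B=BWBB L=GOOW
After move 6 (U): U=BRYW F=ORGR R=BWYR B=GOBB L=WGOW
After move 7 (F'): F=RROG U=BRBY R=GWOR D=GWYY L=WWOY
Query: B face = GOBB

Answer: G O B B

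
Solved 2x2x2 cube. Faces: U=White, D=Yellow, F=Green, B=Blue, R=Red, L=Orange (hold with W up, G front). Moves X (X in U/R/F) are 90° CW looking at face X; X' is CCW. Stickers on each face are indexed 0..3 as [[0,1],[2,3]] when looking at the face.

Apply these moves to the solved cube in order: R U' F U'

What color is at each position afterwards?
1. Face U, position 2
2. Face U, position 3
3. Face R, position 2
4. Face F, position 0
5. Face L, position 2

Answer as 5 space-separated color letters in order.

After move 1 (R): R=RRRR U=WGWG F=GYGY D=YBYB B=WBWB
After move 2 (U'): U=GGWW F=OOGY R=GYRR B=RRWB L=WBOO
After move 3 (F): F=GOYO U=GGOB R=WYWR D=RGYB L=WYOB
After move 4 (U'): U=GBGO F=WYYO R=GOWR B=WYWB L=RROB
Query 1: U[2] = G
Query 2: U[3] = O
Query 3: R[2] = W
Query 4: F[0] = W
Query 5: L[2] = O

Answer: G O W W O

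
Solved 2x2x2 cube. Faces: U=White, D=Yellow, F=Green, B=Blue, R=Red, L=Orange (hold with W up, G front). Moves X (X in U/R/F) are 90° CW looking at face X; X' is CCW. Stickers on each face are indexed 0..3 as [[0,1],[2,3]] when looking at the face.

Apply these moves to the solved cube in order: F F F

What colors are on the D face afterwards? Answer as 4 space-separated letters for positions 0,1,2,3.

Answer: O O Y Y

Derivation:
After move 1 (F): F=GGGG U=WWOO R=WRWR D=RRYY L=OYOY
After move 2 (F): F=GGGG U=WWYY R=OROR D=WWYY L=OROR
After move 3 (F): F=GGGG U=WWRR R=YRYR D=OOYY L=OWOW
Query: D face = OOYY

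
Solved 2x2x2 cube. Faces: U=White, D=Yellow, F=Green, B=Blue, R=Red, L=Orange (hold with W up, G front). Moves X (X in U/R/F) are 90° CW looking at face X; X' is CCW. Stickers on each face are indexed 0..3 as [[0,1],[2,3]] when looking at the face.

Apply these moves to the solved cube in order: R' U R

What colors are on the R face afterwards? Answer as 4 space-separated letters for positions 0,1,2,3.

After move 1 (R'): R=RRRR U=WBWB F=GWGW D=YGYG B=YBYB
After move 2 (U): U=WWBB F=RRGW R=YBRR B=OOYB L=GWOO
After move 3 (R): R=RYRB U=WRBW F=RGGG D=YYYO B=BOWB
Query: R face = RYRB

Answer: R Y R B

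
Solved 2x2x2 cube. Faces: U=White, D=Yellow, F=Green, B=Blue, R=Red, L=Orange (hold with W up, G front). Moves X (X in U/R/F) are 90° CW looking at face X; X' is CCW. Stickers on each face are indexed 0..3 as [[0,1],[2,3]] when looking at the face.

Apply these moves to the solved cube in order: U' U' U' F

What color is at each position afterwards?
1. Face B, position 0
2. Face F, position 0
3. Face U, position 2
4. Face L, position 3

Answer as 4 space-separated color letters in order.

After move 1 (U'): U=WWWW F=OOGG R=GGRR B=RRBB L=BBOO
After move 2 (U'): U=WWWW F=BBGG R=OORR B=GGBB L=RROO
After move 3 (U'): U=WWWW F=RRGG R=BBRR B=OOBB L=GGOO
After move 4 (F): F=GRGR U=WWOG R=WBWR D=RBYY L=GYOY
Query 1: B[0] = O
Query 2: F[0] = G
Query 3: U[2] = O
Query 4: L[3] = Y

Answer: O G O Y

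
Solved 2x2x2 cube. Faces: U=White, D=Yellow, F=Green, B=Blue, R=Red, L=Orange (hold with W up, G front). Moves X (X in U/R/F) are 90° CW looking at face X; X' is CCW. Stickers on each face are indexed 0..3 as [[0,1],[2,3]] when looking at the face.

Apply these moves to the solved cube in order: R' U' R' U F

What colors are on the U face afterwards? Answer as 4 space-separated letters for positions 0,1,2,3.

After move 1 (R'): R=RRRR U=WBWB F=GWGW D=YGYG B=YBYB
After move 2 (U'): U=BBWW F=OOGW R=GWRR B=RRYB L=YBOO
After move 3 (R'): R=WRGR U=BYWR F=OBGW D=YOYW B=GRGB
After move 4 (U): U=WBRY F=WRGW R=GRGR B=YBGB L=OBOO
After move 5 (F): F=GWWR U=WBOB R=RRYR D=GGYW L=OYOO
Query: U face = WBOB

Answer: W B O B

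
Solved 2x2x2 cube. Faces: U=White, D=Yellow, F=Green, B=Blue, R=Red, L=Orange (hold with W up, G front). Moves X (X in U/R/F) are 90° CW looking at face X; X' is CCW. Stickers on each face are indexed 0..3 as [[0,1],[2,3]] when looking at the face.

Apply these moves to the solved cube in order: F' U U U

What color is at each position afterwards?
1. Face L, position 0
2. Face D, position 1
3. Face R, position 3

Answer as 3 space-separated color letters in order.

After move 1 (F'): F=GGGG U=WWRR R=YRYR D=OOYY L=OWOW
After move 2 (U): U=RWRW F=YRGG R=BBYR B=OWBB L=GGOW
After move 3 (U): U=RRWW F=BBGG R=OWYR B=GGBB L=YROW
After move 4 (U): U=WRWR F=OWGG R=GGYR B=YRBB L=BBOW
Query 1: L[0] = B
Query 2: D[1] = O
Query 3: R[3] = R

Answer: B O R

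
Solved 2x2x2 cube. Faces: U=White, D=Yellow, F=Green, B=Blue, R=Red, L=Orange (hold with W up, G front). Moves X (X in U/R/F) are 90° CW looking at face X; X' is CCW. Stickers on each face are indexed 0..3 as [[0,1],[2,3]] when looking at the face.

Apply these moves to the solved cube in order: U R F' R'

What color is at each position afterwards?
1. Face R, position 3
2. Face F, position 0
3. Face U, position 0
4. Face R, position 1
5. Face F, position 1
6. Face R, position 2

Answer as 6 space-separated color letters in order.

Answer: Y Y W B R B

Derivation:
After move 1 (U): U=WWWW F=RRGG R=BBRR B=OOBB L=GGOO
After move 2 (R): R=RBRB U=WRWG F=RYGY D=YBYO B=WOWB
After move 3 (F'): F=YYRG U=WRRR R=BBYB D=GOYO L=GGOW
After move 4 (R'): R=BBBY U=WWRW F=YRRR D=GYYG B=OOOB
Query 1: R[3] = Y
Query 2: F[0] = Y
Query 3: U[0] = W
Query 4: R[1] = B
Query 5: F[1] = R
Query 6: R[2] = B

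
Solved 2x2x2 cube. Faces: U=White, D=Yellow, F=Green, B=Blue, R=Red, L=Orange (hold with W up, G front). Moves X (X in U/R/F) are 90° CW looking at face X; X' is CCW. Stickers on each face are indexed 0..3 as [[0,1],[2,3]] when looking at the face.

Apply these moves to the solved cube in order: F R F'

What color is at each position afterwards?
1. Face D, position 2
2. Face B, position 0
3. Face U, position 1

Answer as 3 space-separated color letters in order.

Answer: Y O G

Derivation:
After move 1 (F): F=GGGG U=WWOO R=WRWR D=RRYY L=OYOY
After move 2 (R): R=WWRR U=WGOG F=GRGY D=RBYB B=OBWB
After move 3 (F'): F=RYGG U=WGWR R=BWRR D=YYYB L=OGOO
Query 1: D[2] = Y
Query 2: B[0] = O
Query 3: U[1] = G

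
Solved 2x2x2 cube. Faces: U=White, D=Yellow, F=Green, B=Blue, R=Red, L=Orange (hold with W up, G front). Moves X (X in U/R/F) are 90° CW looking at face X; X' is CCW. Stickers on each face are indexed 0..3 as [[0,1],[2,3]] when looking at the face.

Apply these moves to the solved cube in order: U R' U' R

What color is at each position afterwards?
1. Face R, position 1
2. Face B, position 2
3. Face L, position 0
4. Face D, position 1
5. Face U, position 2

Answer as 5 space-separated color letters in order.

Answer: R O Y Y W

Derivation:
After move 1 (U): U=WWWW F=RRGG R=BBRR B=OOBB L=GGOO
After move 2 (R'): R=BRBR U=WBWO F=RWGW D=YRYG B=YOYB
After move 3 (U'): U=BOWW F=GGGW R=RWBR B=BRYB L=YOOO
After move 4 (R): R=BRRW U=BGWW F=GRGG D=YYYB B=WROB
Query 1: R[1] = R
Query 2: B[2] = O
Query 3: L[0] = Y
Query 4: D[1] = Y
Query 5: U[2] = W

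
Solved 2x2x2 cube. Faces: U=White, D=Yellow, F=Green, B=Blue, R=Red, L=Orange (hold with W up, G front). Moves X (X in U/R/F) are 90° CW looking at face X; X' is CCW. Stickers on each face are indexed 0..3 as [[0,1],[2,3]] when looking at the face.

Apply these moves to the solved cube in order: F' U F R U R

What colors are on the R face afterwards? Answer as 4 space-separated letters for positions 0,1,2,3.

After move 1 (F'): F=GGGG U=WWRR R=YRYR D=OOYY L=OWOW
After move 2 (U): U=RWRW F=YRGG R=BBYR B=OWBB L=GGOW
After move 3 (F): F=GYGR U=RWWG R=RBWR D=YBYY L=GOOO
After move 4 (R): R=WRRB U=RYWR F=GBGY D=YBYO B=GWWB
After move 5 (U): U=WRRY F=WRGY R=GWRB B=GOWB L=GBOO
After move 6 (R): R=RGBW U=WRRY F=WBGO D=YWYG B=YORB
Query: R face = RGBW

Answer: R G B W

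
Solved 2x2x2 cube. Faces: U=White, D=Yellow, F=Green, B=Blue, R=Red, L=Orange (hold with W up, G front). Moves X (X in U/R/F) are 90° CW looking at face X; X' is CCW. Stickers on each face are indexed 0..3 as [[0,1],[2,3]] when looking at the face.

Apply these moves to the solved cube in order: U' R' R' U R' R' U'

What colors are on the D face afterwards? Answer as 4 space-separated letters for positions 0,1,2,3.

Answer: Y W Y Y

Derivation:
After move 1 (U'): U=WWWW F=OOGG R=GGRR B=RRBB L=BBOO
After move 2 (R'): R=GRGR U=WBWR F=OWGW D=YOYG B=YRYB
After move 3 (R'): R=RRGG U=WYWY F=OBGR D=YWYW B=GROB
After move 4 (U): U=WWYY F=RRGR R=GRGG B=BBOB L=OBOO
After move 5 (R'): R=RGGG U=WOYB F=RWGY D=YRYR B=WBWB
After move 6 (R'): R=GGRG U=WWYW F=ROGB D=YWYY B=RBRB
After move 7 (U'): U=WWWY F=OBGB R=RORG B=GGRB L=RBOO
Query: D face = YWYY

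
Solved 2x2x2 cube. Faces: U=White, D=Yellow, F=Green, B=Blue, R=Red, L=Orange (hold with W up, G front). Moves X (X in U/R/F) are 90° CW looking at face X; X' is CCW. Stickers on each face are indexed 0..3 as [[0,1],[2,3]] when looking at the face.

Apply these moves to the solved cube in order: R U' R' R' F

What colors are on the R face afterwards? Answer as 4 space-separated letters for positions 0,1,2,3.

After move 1 (R): R=RRRR U=WGWG F=GYGY D=YBYB B=WBWB
After move 2 (U'): U=GGWW F=OOGY R=GYRR B=RRWB L=WBOO
After move 3 (R'): R=YRGR U=GWWR F=OGGW D=YOYY B=BRBB
After move 4 (R'): R=RRYG U=GBWB F=OWGR D=YGYW B=YROB
After move 5 (F): F=GORW U=GBOB R=WRBG D=YRYW L=WYOG
Query: R face = WRBG

Answer: W R B G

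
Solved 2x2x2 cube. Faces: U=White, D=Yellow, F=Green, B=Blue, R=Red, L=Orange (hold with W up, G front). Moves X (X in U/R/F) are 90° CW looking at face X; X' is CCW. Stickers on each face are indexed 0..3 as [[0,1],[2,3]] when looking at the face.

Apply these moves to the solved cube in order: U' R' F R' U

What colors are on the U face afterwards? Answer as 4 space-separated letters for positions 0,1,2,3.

Answer: O W Y Y

Derivation:
After move 1 (U'): U=WWWW F=OOGG R=GGRR B=RRBB L=BBOO
After move 2 (R'): R=GRGR U=WBWR F=OWGW D=YOYG B=YRYB
After move 3 (F): F=GOWW U=WBOB R=WRRR D=GGYG L=BYOO
After move 4 (R'): R=RRWR U=WYOY F=GBWB D=GOYW B=GRGB
After move 5 (U): U=OWYY F=RRWB R=GRWR B=BYGB L=GBOO
Query: U face = OWYY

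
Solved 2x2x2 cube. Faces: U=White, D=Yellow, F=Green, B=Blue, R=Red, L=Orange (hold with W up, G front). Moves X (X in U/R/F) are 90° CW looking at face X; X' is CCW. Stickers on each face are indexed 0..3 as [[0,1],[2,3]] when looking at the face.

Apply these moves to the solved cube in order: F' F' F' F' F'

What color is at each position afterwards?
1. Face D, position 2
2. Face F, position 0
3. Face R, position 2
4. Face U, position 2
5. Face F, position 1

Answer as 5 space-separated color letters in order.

After move 1 (F'): F=GGGG U=WWRR R=YRYR D=OOYY L=OWOW
After move 2 (F'): F=GGGG U=WWYY R=OROR D=WWYY L=OROR
After move 3 (F'): F=GGGG U=WWOO R=WRWR D=RRYY L=OYOY
After move 4 (F'): F=GGGG U=WWWW R=RRRR D=YYYY L=OOOO
After move 5 (F'): F=GGGG U=WWRR R=YRYR D=OOYY L=OWOW
Query 1: D[2] = Y
Query 2: F[0] = G
Query 3: R[2] = Y
Query 4: U[2] = R
Query 5: F[1] = G

Answer: Y G Y R G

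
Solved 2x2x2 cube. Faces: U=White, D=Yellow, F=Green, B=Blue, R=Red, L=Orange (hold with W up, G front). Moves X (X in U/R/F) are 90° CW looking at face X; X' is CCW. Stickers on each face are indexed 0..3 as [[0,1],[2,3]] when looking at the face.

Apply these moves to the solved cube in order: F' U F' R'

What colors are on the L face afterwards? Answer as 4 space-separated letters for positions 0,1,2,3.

After move 1 (F'): F=GGGG U=WWRR R=YRYR D=OOYY L=OWOW
After move 2 (U): U=RWRW F=YRGG R=BBYR B=OWBB L=GGOW
After move 3 (F'): F=RGYG U=RWBY R=OBOR D=GWYY L=GWOR
After move 4 (R'): R=BROO U=RBBO F=RWYY D=GGYG B=YWWB
Query: L face = GWOR

Answer: G W O R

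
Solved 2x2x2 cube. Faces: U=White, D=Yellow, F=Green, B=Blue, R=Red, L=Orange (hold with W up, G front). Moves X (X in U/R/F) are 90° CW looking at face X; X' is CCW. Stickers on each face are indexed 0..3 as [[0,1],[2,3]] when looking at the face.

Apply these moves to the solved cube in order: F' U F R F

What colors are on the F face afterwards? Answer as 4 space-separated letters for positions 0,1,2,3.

After move 1 (F'): F=GGGG U=WWRR R=YRYR D=OOYY L=OWOW
After move 2 (U): U=RWRW F=YRGG R=BBYR B=OWBB L=GGOW
After move 3 (F): F=GYGR U=RWWG R=RBWR D=YBYY L=GOOO
After move 4 (R): R=WRRB U=RYWR F=GBGY D=YBYO B=GWWB
After move 5 (F): F=GGYB U=RYOO R=WRRB D=RWYO L=GYOB
Query: F face = GGYB

Answer: G G Y B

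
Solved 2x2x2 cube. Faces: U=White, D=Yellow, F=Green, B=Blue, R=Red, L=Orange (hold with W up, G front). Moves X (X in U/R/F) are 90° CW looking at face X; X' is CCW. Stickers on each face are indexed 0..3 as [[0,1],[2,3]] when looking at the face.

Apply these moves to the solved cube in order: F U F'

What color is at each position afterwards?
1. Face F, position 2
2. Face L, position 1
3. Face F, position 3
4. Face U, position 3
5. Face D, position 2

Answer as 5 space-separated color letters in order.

Answer: W W G W Y

Derivation:
After move 1 (F): F=GGGG U=WWOO R=WRWR D=RRYY L=OYOY
After move 2 (U): U=OWOW F=WRGG R=BBWR B=OYBB L=GGOY
After move 3 (F'): F=RGWG U=OWBW R=RBRR D=GYYY L=GWOO
Query 1: F[2] = W
Query 2: L[1] = W
Query 3: F[3] = G
Query 4: U[3] = W
Query 5: D[2] = Y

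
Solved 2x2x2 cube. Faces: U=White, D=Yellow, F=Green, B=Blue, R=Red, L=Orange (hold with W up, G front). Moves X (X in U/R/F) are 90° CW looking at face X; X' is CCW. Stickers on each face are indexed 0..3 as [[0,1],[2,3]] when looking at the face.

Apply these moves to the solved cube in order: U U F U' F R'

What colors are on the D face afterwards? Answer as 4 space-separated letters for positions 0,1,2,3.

Answer: W R Y Y

Derivation:
After move 1 (U): U=WWWW F=RRGG R=BBRR B=OOBB L=GGOO
After move 2 (U): U=WWWW F=BBGG R=OORR B=GGBB L=RROO
After move 3 (F): F=GBGB U=WWOR R=WOWR D=ROYY L=RYOY
After move 4 (U'): U=WRWO F=RYGB R=GBWR B=WOBB L=GGOY
After move 5 (F): F=GRBY U=WRYG R=WBOR D=WGYY L=GROO
After move 6 (R'): R=BRWO U=WBYW F=GRBG D=WRYY B=YOGB
Query: D face = WRYY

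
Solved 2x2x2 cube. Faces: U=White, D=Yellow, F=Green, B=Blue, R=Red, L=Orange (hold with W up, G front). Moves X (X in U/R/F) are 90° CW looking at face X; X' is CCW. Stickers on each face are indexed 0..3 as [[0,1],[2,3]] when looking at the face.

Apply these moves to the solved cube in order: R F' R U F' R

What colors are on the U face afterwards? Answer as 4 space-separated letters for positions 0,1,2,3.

After move 1 (R): R=RRRR U=WGWG F=GYGY D=YBYB B=WBWB
After move 2 (F'): F=YYGG U=WGRR R=BRYR D=OOYB L=OGOW
After move 3 (R): R=YBRR U=WYRG F=YOGB D=OWYW B=RBGB
After move 4 (U): U=RWGY F=YBGB R=RBRR B=OGGB L=YOOW
After move 5 (F'): F=BBYG U=RWRR R=WBOR D=OWYW L=YYOG
After move 6 (R): R=OWRB U=RBRG F=BWYW D=OGYO B=RGWB
Query: U face = RBRG

Answer: R B R G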